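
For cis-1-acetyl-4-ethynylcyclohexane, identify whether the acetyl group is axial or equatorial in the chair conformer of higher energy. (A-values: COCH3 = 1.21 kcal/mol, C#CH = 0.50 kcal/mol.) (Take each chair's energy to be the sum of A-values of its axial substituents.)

axial

C1 and C4 have opposite parity, so for the cis isomer the two substituents are one axial and one equatorial in each chair.
Chair I (acetyl axial, ethynyl equatorial): E = 1.21 kcal/mol.
Chair II (acetyl equatorial, ethynyl axial): E = 0.50 kcal/mol.
Chair I is the less stable (higher-energy) conformer, and in that chair the acetyl group is axial.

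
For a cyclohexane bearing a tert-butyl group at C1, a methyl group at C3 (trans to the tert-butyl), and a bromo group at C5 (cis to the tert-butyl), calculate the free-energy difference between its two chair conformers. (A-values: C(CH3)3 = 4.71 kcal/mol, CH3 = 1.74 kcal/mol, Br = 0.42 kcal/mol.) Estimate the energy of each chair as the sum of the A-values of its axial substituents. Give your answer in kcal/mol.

Chair I (tert-butyl axial, methyl equatorial, bromo axial): E = 5.13 kcal/mol.
Chair II (tert-butyl equatorial, methyl axial, bromo equatorial): E = 1.74 kcal/mol.
ΔE = 5.13 − 1.74 = 3.39 kcal/mol; chair II is more stable.

3.39 kcal/mol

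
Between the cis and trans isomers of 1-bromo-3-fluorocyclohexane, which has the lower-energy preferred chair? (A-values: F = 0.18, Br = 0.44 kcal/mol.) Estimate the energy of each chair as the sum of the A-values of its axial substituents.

At 1,3 positions (parity same): cis → (e,e or a,a); trans → (a,e or e,a).
Best chair for cis: E = 0.00 kcal/mol; best chair for trans: E = 0.18 kcal/mol.
The cis isomer is lower by 0.18 kcal/mol.

cis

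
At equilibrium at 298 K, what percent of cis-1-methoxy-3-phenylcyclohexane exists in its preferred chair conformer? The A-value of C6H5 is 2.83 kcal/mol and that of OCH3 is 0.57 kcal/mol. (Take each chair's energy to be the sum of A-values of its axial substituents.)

C1 and C3 have the same parity, so for the cis isomer the two substituents are e,e in one chair and a,a in the other.
Chair I (phenyl axial, methoxy axial): E = 3.40 kcal/mol; chair II (phenyl equatorial, methoxy equatorial): E = 0.00 kcal/mol.
ΔG = 3.40 kcal/mol between the two chairs.
K = exp(ΔG/RT) with R = 1.987×10⁻³ kcal mol⁻¹ K⁻¹ and T = 298 K gives K ≈ 312.
Fraction in the lower-energy chair = K/(K+1) = 99.7%.

99.7%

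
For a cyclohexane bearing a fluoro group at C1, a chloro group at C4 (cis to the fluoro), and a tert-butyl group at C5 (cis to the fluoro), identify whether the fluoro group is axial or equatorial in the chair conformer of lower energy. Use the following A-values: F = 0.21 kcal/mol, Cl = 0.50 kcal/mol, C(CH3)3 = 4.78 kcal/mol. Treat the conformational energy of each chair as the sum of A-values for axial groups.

Chair I (fluoro axial, chloro equatorial, tert-butyl axial): E = 4.99 kcal/mol.
Chair II (fluoro equatorial, chloro axial, tert-butyl equatorial): E = 0.50 kcal/mol.
Chair II is the more stable (lower-energy) conformer, and in that chair the fluoro group is equatorial.

equatorial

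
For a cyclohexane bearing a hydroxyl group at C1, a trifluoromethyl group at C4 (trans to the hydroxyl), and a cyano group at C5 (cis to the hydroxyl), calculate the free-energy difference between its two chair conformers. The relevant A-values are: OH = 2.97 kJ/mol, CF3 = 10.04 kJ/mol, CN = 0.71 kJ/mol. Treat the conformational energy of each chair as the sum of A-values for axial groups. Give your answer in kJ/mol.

Chair I (hydroxyl axial, trifluoromethyl axial, cyano axial): E = 13.72 kJ/mol.
Chair II (hydroxyl equatorial, trifluoromethyl equatorial, cyano equatorial): E = 0.00 kJ/mol.
ΔE = 13.72 − 0.00 = 13.72 kJ/mol; chair II is more stable.

13.72 kJ/mol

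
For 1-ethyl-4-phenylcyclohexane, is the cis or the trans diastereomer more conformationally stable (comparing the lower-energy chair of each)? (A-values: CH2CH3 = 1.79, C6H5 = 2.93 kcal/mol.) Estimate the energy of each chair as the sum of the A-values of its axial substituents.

trans

At 1,4 positions (parity opposite): cis → (a,e or e,a); trans → (e,e or a,a).
Best chair for cis: E = 1.79 kcal/mol; best chair for trans: E = 0.00 kcal/mol.
The trans isomer is lower by 1.79 kcal/mol.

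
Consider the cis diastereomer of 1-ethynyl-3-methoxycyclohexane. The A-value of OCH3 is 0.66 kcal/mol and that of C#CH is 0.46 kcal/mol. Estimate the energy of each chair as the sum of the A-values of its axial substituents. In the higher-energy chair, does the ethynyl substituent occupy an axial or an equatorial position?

axial

C1 and C3 have the same parity, so for the cis isomer the two substituents are e,e in one chair and a,a in the other.
Chair I (methoxy axial, ethynyl axial): E = 1.12 kcal/mol.
Chair II (methoxy equatorial, ethynyl equatorial): E = 0.00 kcal/mol.
Chair I is the less stable (higher-energy) conformer, and in that chair the ethynyl group is axial.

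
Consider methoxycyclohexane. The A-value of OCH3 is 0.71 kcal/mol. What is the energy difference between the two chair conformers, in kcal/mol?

0.71 kcal/mol

A monosubstituted cyclohexane has one chair with the methoxy group axial (E = A = 0.71 kcal/mol) and one with it equatorial (E = 0).
ΔE = 0.71 − 0 = 0.71 kcal/mol.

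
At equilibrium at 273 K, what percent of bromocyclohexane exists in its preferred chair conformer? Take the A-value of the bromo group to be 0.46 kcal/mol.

70.0%

One chair has the bromo group axial (E = 0.46 kcal/mol) and the other has it equatorial (E = 0).
ΔG = 0.46 kcal/mol between the two chairs.
K = exp(ΔG/RT) with R = 1.987×10⁻³ kcal mol⁻¹ K⁻¹ and T = 273 K gives K ≈ 2.33.
Fraction in the lower-energy chair = K/(K+1) = 70.0%.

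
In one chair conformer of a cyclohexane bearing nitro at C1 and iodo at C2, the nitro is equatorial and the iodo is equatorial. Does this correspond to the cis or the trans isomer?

trans

C1 and C2 have opposite parity, so their axial bonds point in opposite directions.
With opposite-parity carbons, two substituents on the same face are one axial and one equatorial; opposite faces give both axial or both equatorial.
Here the groups are equatorial/equatorial → opposite face → trans.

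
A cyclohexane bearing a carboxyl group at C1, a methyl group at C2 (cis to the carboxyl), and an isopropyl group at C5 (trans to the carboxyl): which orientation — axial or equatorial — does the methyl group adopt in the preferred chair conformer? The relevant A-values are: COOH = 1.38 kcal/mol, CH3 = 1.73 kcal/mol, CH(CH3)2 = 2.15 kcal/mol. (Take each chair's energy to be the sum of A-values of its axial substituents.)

equatorial

Chair I (carboxyl axial, methyl equatorial, isopropyl equatorial): E = 1.38 kcal/mol.
Chair II (carboxyl equatorial, methyl axial, isopropyl axial): E = 3.88 kcal/mol.
Chair I is the more stable (lower-energy) conformer, and in that chair the methyl group is equatorial.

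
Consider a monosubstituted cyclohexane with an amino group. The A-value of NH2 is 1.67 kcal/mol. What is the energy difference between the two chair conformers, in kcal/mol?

1.67 kcal/mol

A monosubstituted cyclohexane has one chair with the amino group axial (E = A = 1.67 kcal/mol) and one with it equatorial (E = 0).
ΔE = 1.67 − 0 = 1.67 kcal/mol.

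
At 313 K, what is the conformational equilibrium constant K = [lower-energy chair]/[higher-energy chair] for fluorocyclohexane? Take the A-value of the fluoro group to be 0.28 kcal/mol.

One chair has the fluoro group axial (E = 0.28 kcal/mol) and the other has it equatorial (E = 0).
ΔG = 0.28 kcal/mol between the two chairs.
K = exp(ΔG/RT) with R = 1.987×10⁻³ kcal mol⁻¹ K⁻¹ and T = 313 K gives K ≈ 1.57.

K ≈ 1.57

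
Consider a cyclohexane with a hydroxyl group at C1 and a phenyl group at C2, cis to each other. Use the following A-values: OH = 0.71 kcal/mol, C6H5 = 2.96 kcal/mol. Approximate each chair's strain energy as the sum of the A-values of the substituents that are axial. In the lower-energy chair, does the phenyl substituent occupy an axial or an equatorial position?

C1 and C2 have opposite parity, so for the cis isomer the two substituents are one axial and one equatorial in each chair.
Chair I (hydroxyl axial, phenyl equatorial): E = 0.71 kcal/mol.
Chair II (hydroxyl equatorial, phenyl axial): E = 2.96 kcal/mol.
Chair I is the more stable (lower-energy) conformer, and in that chair the phenyl group is equatorial.

equatorial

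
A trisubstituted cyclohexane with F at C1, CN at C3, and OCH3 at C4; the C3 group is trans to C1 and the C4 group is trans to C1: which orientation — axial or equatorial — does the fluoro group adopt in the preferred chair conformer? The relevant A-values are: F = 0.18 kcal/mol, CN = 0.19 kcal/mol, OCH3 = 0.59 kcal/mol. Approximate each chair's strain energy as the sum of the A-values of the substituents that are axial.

equatorial

Chair I (fluoro axial, cyano equatorial, methoxy axial): E = 0.77 kcal/mol.
Chair II (fluoro equatorial, cyano axial, methoxy equatorial): E = 0.19 kcal/mol.
Chair II is the more stable (lower-energy) conformer, and in that chair the fluoro group is equatorial.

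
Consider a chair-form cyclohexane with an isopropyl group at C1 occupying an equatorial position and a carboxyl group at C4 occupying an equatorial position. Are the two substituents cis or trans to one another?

trans

C1 and C4 have opposite parity, so their axial bonds point in opposite directions.
With opposite-parity carbons, two substituents on the same face are one axial and one equatorial; opposite faces give both axial or both equatorial.
Here the groups are equatorial/equatorial → opposite face → trans.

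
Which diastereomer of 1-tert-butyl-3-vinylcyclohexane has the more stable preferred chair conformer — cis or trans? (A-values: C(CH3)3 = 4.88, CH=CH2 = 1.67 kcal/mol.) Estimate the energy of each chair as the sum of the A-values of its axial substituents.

cis

At 1,3 positions (parity same): cis → (e,e or a,a); trans → (a,e or e,a).
Best chair for cis: E = 0.00 kcal/mol; best chair for trans: E = 1.67 kcal/mol.
The cis isomer is lower by 1.67 kcal/mol.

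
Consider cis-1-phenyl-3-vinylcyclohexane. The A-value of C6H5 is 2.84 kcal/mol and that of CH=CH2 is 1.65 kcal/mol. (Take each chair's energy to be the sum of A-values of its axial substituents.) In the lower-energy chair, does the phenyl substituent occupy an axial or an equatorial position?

equatorial

C1 and C3 have the same parity, so for the cis isomer the two substituents are e,e in one chair and a,a in the other.
Chair I (phenyl axial, vinyl axial): E = 4.49 kcal/mol.
Chair II (phenyl equatorial, vinyl equatorial): E = 0.00 kcal/mol.
Chair II is the more stable (lower-energy) conformer, and in that chair the phenyl group is equatorial.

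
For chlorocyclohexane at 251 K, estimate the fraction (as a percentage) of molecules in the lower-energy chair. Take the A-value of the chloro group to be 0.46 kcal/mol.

71.6%

One chair has the chloro group axial (E = 0.46 kcal/mol) and the other has it equatorial (E = 0).
ΔG = 0.46 kcal/mol between the two chairs.
K = exp(ΔG/RT) with R = 1.987×10⁻³ kcal mol⁻¹ K⁻¹ and T = 251 K gives K ≈ 2.52.
Fraction in the lower-energy chair = K/(K+1) = 71.6%.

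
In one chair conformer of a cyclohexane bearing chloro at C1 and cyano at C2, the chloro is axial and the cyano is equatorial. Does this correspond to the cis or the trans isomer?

cis

C1 and C2 have opposite parity, so their axial bonds point in opposite directions.
With opposite-parity carbons, two substituents on the same face are one axial and one equatorial; opposite faces give both axial or both equatorial.
Here the groups are axial/equatorial → same face → cis.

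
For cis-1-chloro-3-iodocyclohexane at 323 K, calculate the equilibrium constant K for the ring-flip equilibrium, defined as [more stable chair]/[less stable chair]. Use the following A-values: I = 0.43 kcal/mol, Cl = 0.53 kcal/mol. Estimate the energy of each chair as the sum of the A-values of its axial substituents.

K ≈ 4.46

C1 and C3 have the same parity, so for the cis isomer the two substituents are e,e in one chair and a,a in the other.
Chair I (iodo axial, chloro axial): E = 0.96 kcal/mol; chair II (iodo equatorial, chloro equatorial): E = 0.00 kcal/mol.
ΔG = 0.96 kcal/mol between the two chairs.
K = exp(ΔG/RT) with R = 1.987×10⁻³ kcal mol⁻¹ K⁻¹ and T = 323 K gives K ≈ 4.46.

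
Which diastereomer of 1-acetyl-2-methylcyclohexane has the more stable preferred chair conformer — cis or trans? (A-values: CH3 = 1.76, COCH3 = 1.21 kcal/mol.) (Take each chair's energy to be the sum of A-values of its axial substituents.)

trans

At 1,2 positions (parity opposite): cis → (a,e or e,a); trans → (e,e or a,a).
Best chair for cis: E = 1.21 kcal/mol; best chair for trans: E = 0.00 kcal/mol.
The trans isomer is lower by 1.21 kcal/mol.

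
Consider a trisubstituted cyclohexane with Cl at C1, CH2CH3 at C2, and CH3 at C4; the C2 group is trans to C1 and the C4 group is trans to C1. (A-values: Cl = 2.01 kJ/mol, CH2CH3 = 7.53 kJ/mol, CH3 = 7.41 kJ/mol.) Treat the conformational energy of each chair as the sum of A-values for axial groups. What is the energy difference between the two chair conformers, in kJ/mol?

16.95 kJ/mol

Chair I (chloro axial, ethyl axial, methyl axial): E = 16.95 kJ/mol.
Chair II (chloro equatorial, ethyl equatorial, methyl equatorial): E = 0.00 kJ/mol.
ΔE = 16.95 − 0.00 = 16.95 kJ/mol; chair II is more stable.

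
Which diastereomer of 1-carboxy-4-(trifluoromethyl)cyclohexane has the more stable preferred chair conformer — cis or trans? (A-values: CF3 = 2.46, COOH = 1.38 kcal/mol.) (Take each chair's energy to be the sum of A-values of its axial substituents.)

At 1,4 positions (parity opposite): cis → (a,e or e,a); trans → (e,e or a,a).
Best chair for cis: E = 1.38 kcal/mol; best chair for trans: E = 0.00 kcal/mol.
The trans isomer is lower by 1.38 kcal/mol.

trans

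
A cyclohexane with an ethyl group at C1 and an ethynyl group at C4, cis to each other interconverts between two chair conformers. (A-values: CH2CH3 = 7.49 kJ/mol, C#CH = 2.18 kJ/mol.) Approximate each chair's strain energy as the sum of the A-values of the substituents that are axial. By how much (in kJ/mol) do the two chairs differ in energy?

5.31 kJ/mol

C1 and C4 have opposite parity, so for the cis isomer the two substituents are one axial and one equatorial in each chair.
Chair I (ethyl axial, ethynyl equatorial): E = 7.49 kJ/mol.
Chair II (ethyl equatorial, ethynyl axial): E = 2.18 kJ/mol.
ΔE = 7.49 − 2.18 = 5.31 kJ/mol; chair II is more stable.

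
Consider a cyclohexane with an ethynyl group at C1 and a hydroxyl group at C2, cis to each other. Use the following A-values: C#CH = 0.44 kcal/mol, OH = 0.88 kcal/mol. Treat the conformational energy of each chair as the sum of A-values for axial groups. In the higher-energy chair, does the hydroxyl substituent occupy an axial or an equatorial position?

C1 and C2 have opposite parity, so for the cis isomer the two substituents are one axial and one equatorial in each chair.
Chair I (ethynyl axial, hydroxyl equatorial): E = 0.44 kcal/mol.
Chair II (ethynyl equatorial, hydroxyl axial): E = 0.88 kcal/mol.
Chair II is the less stable (higher-energy) conformer, and in that chair the hydroxyl group is axial.

axial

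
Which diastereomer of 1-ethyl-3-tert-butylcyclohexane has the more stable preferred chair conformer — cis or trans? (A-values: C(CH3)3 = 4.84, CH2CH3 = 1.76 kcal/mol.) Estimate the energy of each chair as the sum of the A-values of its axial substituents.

cis

At 1,3 positions (parity same): cis → (e,e or a,a); trans → (a,e or e,a).
Best chair for cis: E = 0.00 kcal/mol; best chair for trans: E = 1.76 kcal/mol.
The cis isomer is lower by 1.76 kcal/mol.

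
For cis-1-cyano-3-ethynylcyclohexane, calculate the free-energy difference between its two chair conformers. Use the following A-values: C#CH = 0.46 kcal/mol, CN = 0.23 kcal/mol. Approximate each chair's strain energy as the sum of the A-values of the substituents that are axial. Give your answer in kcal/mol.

0.69 kcal/mol

C1 and C3 have the same parity, so for the cis isomer the two substituents are e,e in one chair and a,a in the other.
Chair I (ethynyl axial, cyano axial): E = 0.69 kcal/mol.
Chair II (ethynyl equatorial, cyano equatorial): E = 0.00 kcal/mol.
ΔE = 0.69 − 0.00 = 0.69 kcal/mol; chair II is more stable.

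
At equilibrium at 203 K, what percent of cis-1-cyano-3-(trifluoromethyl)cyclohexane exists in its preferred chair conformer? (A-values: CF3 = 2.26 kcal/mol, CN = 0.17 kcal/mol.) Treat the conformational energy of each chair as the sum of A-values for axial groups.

C1 and C3 have the same parity, so for the cis isomer the two substituents are e,e in one chair and a,a in the other.
Chair I (trifluoromethyl axial, cyano axial): E = 2.43 kcal/mol; chair II (trifluoromethyl equatorial, cyano equatorial): E = 0.00 kcal/mol.
ΔG = 2.43 kcal/mol between the two chairs.
K = exp(ΔG/RT) with R = 1.987×10⁻³ kcal mol⁻¹ K⁻¹ and T = 203 K gives K ≈ 413.
Fraction in the lower-energy chair = K/(K+1) = 99.8%.

99.8%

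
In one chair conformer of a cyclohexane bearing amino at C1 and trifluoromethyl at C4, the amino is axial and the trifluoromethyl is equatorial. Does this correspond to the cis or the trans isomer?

cis

C1 and C4 have opposite parity, so their axial bonds point in opposite directions.
With opposite-parity carbons, two substituents on the same face are one axial and one equatorial; opposite faces give both axial or both equatorial.
Here the groups are axial/equatorial → same face → cis.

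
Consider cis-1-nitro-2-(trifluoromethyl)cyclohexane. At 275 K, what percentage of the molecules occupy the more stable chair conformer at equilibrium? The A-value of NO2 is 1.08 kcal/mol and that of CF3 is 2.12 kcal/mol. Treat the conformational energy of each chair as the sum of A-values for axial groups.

C1 and C2 have opposite parity, so for the cis isomer the two substituents are one axial and one equatorial in each chair.
Chair I (nitro axial, trifluoromethyl equatorial): E = 1.08 kcal/mol; chair II (nitro equatorial, trifluoromethyl axial): E = 2.12 kcal/mol.
ΔG = 1.04 kcal/mol between the two chairs.
K = exp(ΔG/RT) with R = 1.987×10⁻³ kcal mol⁻¹ K⁻¹ and T = 275 K gives K ≈ 6.71.
Fraction in the lower-energy chair = K/(K+1) = 87.0%.

87.0%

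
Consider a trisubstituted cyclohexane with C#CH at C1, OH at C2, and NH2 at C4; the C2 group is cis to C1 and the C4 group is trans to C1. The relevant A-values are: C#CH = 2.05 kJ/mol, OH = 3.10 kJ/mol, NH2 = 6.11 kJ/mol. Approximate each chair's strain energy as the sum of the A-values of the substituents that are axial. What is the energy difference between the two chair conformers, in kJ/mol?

Chair I (ethynyl axial, hydroxyl equatorial, amino axial): E = 8.16 kJ/mol.
Chair II (ethynyl equatorial, hydroxyl axial, amino equatorial): E = 3.10 kJ/mol.
ΔE = 8.16 − 3.10 = 5.06 kJ/mol; chair II is more stable.

5.06 kJ/mol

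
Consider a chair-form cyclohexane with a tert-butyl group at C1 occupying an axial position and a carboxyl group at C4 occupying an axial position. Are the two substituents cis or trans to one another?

C1 and C4 have opposite parity, so their axial bonds point in opposite directions.
With opposite-parity carbons, two substituents on the same face are one axial and one equatorial; opposite faces give both axial or both equatorial.
Here the groups are axial/axial → opposite face → trans.

trans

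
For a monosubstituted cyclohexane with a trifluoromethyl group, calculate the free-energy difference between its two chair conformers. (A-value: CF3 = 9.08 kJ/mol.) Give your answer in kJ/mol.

9.08 kJ/mol

A monosubstituted cyclohexane has one chair with the trifluoromethyl group axial (E = A = 9.08 kJ/mol) and one with it equatorial (E = 0).
ΔE = 9.08 − 0 = 9.08 kJ/mol.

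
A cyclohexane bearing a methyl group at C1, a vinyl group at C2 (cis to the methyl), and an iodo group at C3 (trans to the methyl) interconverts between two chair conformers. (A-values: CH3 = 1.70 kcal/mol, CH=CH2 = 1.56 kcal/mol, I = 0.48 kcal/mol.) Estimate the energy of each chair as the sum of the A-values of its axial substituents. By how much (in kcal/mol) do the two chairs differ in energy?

Chair I (methyl axial, vinyl equatorial, iodo equatorial): E = 1.70 kcal/mol.
Chair II (methyl equatorial, vinyl axial, iodo axial): E = 2.04 kcal/mol.
ΔE = 2.04 − 1.70 = 0.34 kcal/mol; chair I is more stable.

0.34 kcal/mol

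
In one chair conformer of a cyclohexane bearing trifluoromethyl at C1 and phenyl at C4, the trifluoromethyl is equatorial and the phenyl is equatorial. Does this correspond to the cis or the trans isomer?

C1 and C4 have opposite parity, so their axial bonds point in opposite directions.
With opposite-parity carbons, two substituents on the same face are one axial and one equatorial; opposite faces give both axial or both equatorial.
Here the groups are equatorial/equatorial → opposite face → trans.

trans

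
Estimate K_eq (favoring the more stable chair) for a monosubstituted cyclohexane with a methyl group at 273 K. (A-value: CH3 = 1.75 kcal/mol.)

One chair has the methyl group axial (E = 1.75 kcal/mol) and the other has it equatorial (E = 0).
ΔG = 1.75 kcal/mol between the two chairs.
K = exp(ΔG/RT) with R = 1.987×10⁻³ kcal mol⁻¹ K⁻¹ and T = 273 K gives K ≈ 25.2.

K ≈ 25.2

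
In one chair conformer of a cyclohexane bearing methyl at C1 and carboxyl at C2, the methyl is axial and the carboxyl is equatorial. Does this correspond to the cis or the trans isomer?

cis

C1 and C2 have opposite parity, so their axial bonds point in opposite directions.
With opposite-parity carbons, two substituents on the same face are one axial and one equatorial; opposite faces give both axial or both equatorial.
Here the groups are axial/equatorial → same face → cis.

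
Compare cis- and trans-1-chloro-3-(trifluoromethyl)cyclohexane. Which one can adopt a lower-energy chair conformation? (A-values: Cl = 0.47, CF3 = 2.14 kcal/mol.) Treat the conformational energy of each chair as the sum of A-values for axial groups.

cis

At 1,3 positions (parity same): cis → (e,e or a,a); trans → (a,e or e,a).
Best chair for cis: E = 0.00 kcal/mol; best chair for trans: E = 0.47 kcal/mol.
The cis isomer is lower by 0.47 kcal/mol.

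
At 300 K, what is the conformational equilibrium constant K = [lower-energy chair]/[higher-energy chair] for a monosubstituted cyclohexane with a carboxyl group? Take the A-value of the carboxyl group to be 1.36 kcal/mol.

One chair has the carboxyl group axial (E = 1.36 kcal/mol) and the other has it equatorial (E = 0).
ΔG = 1.36 kcal/mol between the two chairs.
K = exp(ΔG/RT) with R = 1.987×10⁻³ kcal mol⁻¹ K⁻¹ and T = 300 K gives K ≈ 9.79.

K ≈ 9.79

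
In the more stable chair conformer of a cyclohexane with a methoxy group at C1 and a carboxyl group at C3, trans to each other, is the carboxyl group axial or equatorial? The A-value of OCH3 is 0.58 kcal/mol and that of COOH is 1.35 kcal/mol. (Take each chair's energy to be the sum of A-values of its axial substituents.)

equatorial

C1 and C3 have the same parity, so for the trans isomer the two substituents are one axial and one equatorial in each chair.
Chair I (methoxy axial, carboxyl equatorial): E = 0.58 kcal/mol.
Chair II (methoxy equatorial, carboxyl axial): E = 1.35 kcal/mol.
Chair I is the more stable (lower-energy) conformer, and in that chair the carboxyl group is equatorial.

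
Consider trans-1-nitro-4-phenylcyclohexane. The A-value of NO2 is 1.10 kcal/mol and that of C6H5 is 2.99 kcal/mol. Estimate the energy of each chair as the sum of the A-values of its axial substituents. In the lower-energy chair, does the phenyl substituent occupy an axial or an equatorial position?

C1 and C4 have opposite parity, so for the trans isomer the two substituents are e,e in one chair and a,a in the other.
Chair I (nitro axial, phenyl axial): E = 4.09 kcal/mol.
Chair II (nitro equatorial, phenyl equatorial): E = 0.00 kcal/mol.
Chair II is the more stable (lower-energy) conformer, and in that chair the phenyl group is equatorial.

equatorial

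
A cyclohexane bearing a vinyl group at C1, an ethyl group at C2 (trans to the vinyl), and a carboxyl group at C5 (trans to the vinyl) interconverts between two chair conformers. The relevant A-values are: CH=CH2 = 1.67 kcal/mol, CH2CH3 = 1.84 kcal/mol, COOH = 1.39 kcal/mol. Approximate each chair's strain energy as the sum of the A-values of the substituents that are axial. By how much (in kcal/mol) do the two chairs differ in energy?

2.12 kcal/mol

Chair I (vinyl axial, ethyl axial, carboxyl equatorial): E = 3.51 kcal/mol.
Chair II (vinyl equatorial, ethyl equatorial, carboxyl axial): E = 1.39 kcal/mol.
ΔE = 3.51 − 1.39 = 2.12 kcal/mol; chair II is more stable.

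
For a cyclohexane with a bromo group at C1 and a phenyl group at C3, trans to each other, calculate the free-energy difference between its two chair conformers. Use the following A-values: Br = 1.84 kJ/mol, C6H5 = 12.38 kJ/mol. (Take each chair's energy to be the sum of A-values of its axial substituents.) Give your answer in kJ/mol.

10.54 kJ/mol

C1 and C3 have the same parity, so for the trans isomer the two substituents are one axial and one equatorial in each chair.
Chair I (bromo axial, phenyl equatorial): E = 1.84 kJ/mol.
Chair II (bromo equatorial, phenyl axial): E = 12.38 kJ/mol.
ΔE = 12.38 − 1.84 = 10.54 kJ/mol; chair I is more stable.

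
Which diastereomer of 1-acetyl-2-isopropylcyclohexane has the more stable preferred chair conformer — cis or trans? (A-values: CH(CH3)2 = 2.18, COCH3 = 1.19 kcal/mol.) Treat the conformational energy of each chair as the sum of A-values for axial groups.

trans

At 1,2 positions (parity opposite): cis → (a,e or e,a); trans → (e,e or a,a).
Best chair for cis: E = 1.19 kcal/mol; best chair for trans: E = 0.00 kcal/mol.
The trans isomer is lower by 1.19 kcal/mol.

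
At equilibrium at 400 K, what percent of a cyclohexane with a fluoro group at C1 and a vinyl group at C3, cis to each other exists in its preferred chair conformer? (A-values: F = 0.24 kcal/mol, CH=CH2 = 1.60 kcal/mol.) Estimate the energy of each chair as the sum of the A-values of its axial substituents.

C1 and C3 have the same parity, so for the cis isomer the two substituents are e,e in one chair and a,a in the other.
Chair I (fluoro axial, vinyl axial): E = 1.84 kcal/mol; chair II (fluoro equatorial, vinyl equatorial): E = 0.00 kcal/mol.
ΔG = 1.84 kcal/mol between the two chairs.
K = exp(ΔG/RT) with R = 1.987×10⁻³ kcal mol⁻¹ K⁻¹ and T = 400 K gives K ≈ 10.1.
Fraction in the lower-energy chair = K/(K+1) = 91.0%.

91.0%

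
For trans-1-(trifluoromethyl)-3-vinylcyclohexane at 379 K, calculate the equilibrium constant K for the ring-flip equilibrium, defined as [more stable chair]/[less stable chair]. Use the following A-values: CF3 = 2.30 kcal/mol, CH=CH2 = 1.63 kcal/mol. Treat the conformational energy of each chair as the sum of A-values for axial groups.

C1 and C3 have the same parity, so for the trans isomer the two substituents are one axial and one equatorial in each chair.
Chair I (trifluoromethyl axial, vinyl equatorial): E = 2.30 kcal/mol; chair II (trifluoromethyl equatorial, vinyl axial): E = 1.63 kcal/mol.
ΔG = 0.67 kcal/mol between the two chairs.
K = exp(ΔG/RT) with R = 1.987×10⁻³ kcal mol⁻¹ K⁻¹ and T = 379 K gives K ≈ 2.43.

K ≈ 2.43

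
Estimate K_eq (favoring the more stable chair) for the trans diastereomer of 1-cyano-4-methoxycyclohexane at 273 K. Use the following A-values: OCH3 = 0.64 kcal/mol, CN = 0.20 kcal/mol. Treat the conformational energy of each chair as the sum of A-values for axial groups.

K ≈ 4.70

C1 and C4 have opposite parity, so for the trans isomer the two substituents are e,e in one chair and a,a in the other.
Chair I (methoxy axial, cyano axial): E = 0.84 kcal/mol; chair II (methoxy equatorial, cyano equatorial): E = 0.00 kcal/mol.
ΔG = 0.84 kcal/mol between the two chairs.
K = exp(ΔG/RT) with R = 1.987×10⁻³ kcal mol⁻¹ K⁻¹ and T = 273 K gives K ≈ 4.7.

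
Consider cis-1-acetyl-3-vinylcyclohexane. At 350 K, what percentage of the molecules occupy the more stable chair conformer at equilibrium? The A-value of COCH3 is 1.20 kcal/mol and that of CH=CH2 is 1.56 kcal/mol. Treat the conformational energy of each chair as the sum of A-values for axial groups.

98.1%

C1 and C3 have the same parity, so for the cis isomer the two substituents are e,e in one chair and a,a in the other.
Chair I (acetyl axial, vinyl axial): E = 2.76 kcal/mol; chair II (acetyl equatorial, vinyl equatorial): E = 0.00 kcal/mol.
ΔG = 2.76 kcal/mol between the two chairs.
K = exp(ΔG/RT) with R = 1.987×10⁻³ kcal mol⁻¹ K⁻¹ and T = 350 K gives K ≈ 52.9.
Fraction in the lower-energy chair = K/(K+1) = 98.1%.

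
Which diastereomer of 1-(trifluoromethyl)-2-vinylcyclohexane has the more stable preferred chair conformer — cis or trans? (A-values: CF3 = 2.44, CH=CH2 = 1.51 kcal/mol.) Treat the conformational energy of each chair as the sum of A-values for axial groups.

trans

At 1,2 positions (parity opposite): cis → (a,e or e,a); trans → (e,e or a,a).
Best chair for cis: E = 1.51 kcal/mol; best chair for trans: E = 0.00 kcal/mol.
The trans isomer is lower by 1.51 kcal/mol.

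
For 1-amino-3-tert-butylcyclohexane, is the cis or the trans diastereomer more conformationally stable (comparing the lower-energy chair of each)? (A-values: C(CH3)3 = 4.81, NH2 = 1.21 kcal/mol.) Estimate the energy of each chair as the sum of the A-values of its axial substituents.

cis

At 1,3 positions (parity same): cis → (e,e or a,a); trans → (a,e or e,a).
Best chair for cis: E = 0.00 kcal/mol; best chair for trans: E = 1.21 kcal/mol.
The cis isomer is lower by 1.21 kcal/mol.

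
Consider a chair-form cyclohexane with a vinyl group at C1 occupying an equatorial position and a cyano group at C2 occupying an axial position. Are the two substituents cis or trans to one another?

C1 and C2 have opposite parity, so their axial bonds point in opposite directions.
With opposite-parity carbons, two substituents on the same face are one axial and one equatorial; opposite faces give both axial or both equatorial.
Here the groups are equatorial/axial → same face → cis.

cis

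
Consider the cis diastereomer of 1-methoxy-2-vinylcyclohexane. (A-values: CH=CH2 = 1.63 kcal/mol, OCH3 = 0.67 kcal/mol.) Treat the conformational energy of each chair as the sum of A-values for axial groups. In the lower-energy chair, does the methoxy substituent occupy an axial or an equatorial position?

axial

C1 and C2 have opposite parity, so for the cis isomer the two substituents are one axial and one equatorial in each chair.
Chair I (vinyl axial, methoxy equatorial): E = 1.63 kcal/mol.
Chair II (vinyl equatorial, methoxy axial): E = 0.67 kcal/mol.
Chair II is the more stable (lower-energy) conformer, and in that chair the methoxy group is axial.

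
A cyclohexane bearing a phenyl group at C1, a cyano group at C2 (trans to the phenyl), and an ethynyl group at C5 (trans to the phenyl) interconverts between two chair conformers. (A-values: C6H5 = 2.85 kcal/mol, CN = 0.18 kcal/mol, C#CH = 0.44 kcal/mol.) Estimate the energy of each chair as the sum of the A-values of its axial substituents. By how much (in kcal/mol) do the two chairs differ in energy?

Chair I (phenyl axial, cyano axial, ethynyl equatorial): E = 3.03 kcal/mol.
Chair II (phenyl equatorial, cyano equatorial, ethynyl axial): E = 0.44 kcal/mol.
ΔE = 3.03 − 0.44 = 2.59 kcal/mol; chair II is more stable.

2.59 kcal/mol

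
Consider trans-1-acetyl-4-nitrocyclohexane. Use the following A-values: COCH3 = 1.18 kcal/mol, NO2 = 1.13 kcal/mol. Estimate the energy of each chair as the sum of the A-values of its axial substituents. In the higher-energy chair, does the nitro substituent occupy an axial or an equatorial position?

axial

C1 and C4 have opposite parity, so for the trans isomer the two substituents are e,e in one chair and a,a in the other.
Chair I (acetyl axial, nitro axial): E = 2.31 kcal/mol.
Chair II (acetyl equatorial, nitro equatorial): E = 0.00 kcal/mol.
Chair I is the less stable (higher-energy) conformer, and in that chair the nitro group is axial.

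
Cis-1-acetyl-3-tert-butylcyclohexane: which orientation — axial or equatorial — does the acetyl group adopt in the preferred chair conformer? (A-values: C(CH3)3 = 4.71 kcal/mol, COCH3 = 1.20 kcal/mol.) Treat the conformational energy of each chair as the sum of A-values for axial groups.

equatorial

C1 and C3 have the same parity, so for the cis isomer the two substituents are e,e in one chair and a,a in the other.
Chair I (tert-butyl axial, acetyl axial): E = 5.91 kcal/mol.
Chair II (tert-butyl equatorial, acetyl equatorial): E = 0.00 kcal/mol.
Chair II is the more stable (lower-energy) conformer, and in that chair the acetyl group is equatorial.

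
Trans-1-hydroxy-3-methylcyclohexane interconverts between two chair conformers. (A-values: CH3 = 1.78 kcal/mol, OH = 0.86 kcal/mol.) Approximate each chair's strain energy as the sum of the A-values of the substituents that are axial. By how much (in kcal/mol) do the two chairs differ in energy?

0.92 kcal/mol

C1 and C3 have the same parity, so for the trans isomer the two substituents are one axial and one equatorial in each chair.
Chair I (methyl axial, hydroxyl equatorial): E = 1.78 kcal/mol.
Chair II (methyl equatorial, hydroxyl axial): E = 0.86 kcal/mol.
ΔE = 1.78 − 0.86 = 0.92 kcal/mol; chair II is more stable.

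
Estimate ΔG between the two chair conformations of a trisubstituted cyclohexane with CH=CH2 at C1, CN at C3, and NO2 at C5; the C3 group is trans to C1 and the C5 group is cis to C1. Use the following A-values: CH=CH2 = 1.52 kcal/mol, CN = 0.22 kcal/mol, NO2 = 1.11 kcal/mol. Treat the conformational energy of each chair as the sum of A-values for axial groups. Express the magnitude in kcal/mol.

2.41 kcal/mol

Chair I (vinyl axial, cyano equatorial, nitro axial): E = 2.63 kcal/mol.
Chair II (vinyl equatorial, cyano axial, nitro equatorial): E = 0.22 kcal/mol.
ΔE = 2.63 − 0.22 = 2.41 kcal/mol; chair II is more stable.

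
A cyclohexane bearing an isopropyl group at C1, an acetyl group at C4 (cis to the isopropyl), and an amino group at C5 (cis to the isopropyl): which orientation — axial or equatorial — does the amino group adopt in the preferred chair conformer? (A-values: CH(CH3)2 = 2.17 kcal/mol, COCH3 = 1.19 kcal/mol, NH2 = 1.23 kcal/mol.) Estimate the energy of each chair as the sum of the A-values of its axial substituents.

Chair I (isopropyl axial, acetyl equatorial, amino axial): E = 3.40 kcal/mol.
Chair II (isopropyl equatorial, acetyl axial, amino equatorial): E = 1.19 kcal/mol.
Chair II is the more stable (lower-energy) conformer, and in that chair the amino group is equatorial.

equatorial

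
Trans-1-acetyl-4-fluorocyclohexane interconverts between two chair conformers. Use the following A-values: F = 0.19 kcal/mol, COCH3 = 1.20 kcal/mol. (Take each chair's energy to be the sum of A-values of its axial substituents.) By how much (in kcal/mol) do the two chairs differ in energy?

C1 and C4 have opposite parity, so for the trans isomer the two substituents are e,e in one chair and a,a in the other.
Chair I (fluoro axial, acetyl axial): E = 1.39 kcal/mol.
Chair II (fluoro equatorial, acetyl equatorial): E = 0.00 kcal/mol.
ΔE = 1.39 − 0.00 = 1.39 kcal/mol; chair II is more stable.

1.39 kcal/mol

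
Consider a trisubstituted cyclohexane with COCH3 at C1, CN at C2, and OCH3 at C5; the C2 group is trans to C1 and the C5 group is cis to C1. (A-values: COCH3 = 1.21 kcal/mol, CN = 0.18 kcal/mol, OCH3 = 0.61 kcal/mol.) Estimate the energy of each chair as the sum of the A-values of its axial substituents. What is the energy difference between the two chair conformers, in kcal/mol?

2.00 kcal/mol

Chair I (acetyl axial, cyano axial, methoxy axial): E = 2.00 kcal/mol.
Chair II (acetyl equatorial, cyano equatorial, methoxy equatorial): E = 0.00 kcal/mol.
ΔE = 2.00 − 0.00 = 2.00 kcal/mol; chair II is more stable.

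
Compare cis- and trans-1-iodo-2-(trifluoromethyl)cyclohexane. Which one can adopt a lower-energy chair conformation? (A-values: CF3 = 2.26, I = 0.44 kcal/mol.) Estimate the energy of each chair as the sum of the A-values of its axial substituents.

trans

At 1,2 positions (parity opposite): cis → (a,e or e,a); trans → (e,e or a,a).
Best chair for cis: E = 0.44 kcal/mol; best chair for trans: E = 0.00 kcal/mol.
The trans isomer is lower by 0.44 kcal/mol.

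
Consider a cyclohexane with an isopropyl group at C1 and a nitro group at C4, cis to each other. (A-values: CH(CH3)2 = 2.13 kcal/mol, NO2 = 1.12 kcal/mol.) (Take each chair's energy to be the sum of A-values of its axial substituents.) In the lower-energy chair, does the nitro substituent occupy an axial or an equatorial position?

C1 and C4 have opposite parity, so for the cis isomer the two substituents are one axial and one equatorial in each chair.
Chair I (isopropyl axial, nitro equatorial): E = 2.13 kcal/mol.
Chair II (isopropyl equatorial, nitro axial): E = 1.12 kcal/mol.
Chair II is the more stable (lower-energy) conformer, and in that chair the nitro group is axial.

axial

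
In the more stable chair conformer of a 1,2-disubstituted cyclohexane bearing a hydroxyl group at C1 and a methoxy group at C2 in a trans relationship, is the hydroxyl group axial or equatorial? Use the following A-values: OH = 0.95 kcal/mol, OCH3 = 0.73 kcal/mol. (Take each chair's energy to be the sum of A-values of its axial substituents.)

equatorial

C1 and C2 have opposite parity, so for the trans isomer the two substituents are e,e in one chair and a,a in the other.
Chair I (hydroxyl axial, methoxy axial): E = 1.68 kcal/mol.
Chair II (hydroxyl equatorial, methoxy equatorial): E = 0.00 kcal/mol.
Chair II is the more stable (lower-energy) conformer, and in that chair the hydroxyl group is equatorial.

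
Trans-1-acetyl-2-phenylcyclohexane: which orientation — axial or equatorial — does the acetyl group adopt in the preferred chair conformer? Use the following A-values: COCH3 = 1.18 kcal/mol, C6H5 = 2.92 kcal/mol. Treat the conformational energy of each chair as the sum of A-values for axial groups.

equatorial

C1 and C2 have opposite parity, so for the trans isomer the two substituents are e,e in one chair and a,a in the other.
Chair I (acetyl axial, phenyl axial): E = 4.10 kcal/mol.
Chair II (acetyl equatorial, phenyl equatorial): E = 0.00 kcal/mol.
Chair II is the more stable (lower-energy) conformer, and in that chair the acetyl group is equatorial.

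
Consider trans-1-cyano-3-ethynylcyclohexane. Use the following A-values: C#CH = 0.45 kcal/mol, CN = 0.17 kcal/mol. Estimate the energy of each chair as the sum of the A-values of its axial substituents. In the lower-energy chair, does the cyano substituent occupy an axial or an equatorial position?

C1 and C3 have the same parity, so for the trans isomer the two substituents are one axial and one equatorial in each chair.
Chair I (ethynyl axial, cyano equatorial): E = 0.45 kcal/mol.
Chair II (ethynyl equatorial, cyano axial): E = 0.17 kcal/mol.
Chair II is the more stable (lower-energy) conformer, and in that chair the cyano group is axial.

axial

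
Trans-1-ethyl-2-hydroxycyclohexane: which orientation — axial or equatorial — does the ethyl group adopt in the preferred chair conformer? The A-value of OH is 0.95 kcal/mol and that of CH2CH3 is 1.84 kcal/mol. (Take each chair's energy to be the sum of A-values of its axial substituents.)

equatorial

C1 and C2 have opposite parity, so for the trans isomer the two substituents are e,e in one chair and a,a in the other.
Chair I (hydroxyl axial, ethyl axial): E = 2.79 kcal/mol.
Chair II (hydroxyl equatorial, ethyl equatorial): E = 0.00 kcal/mol.
Chair II is the more stable (lower-energy) conformer, and in that chair the ethyl group is equatorial.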